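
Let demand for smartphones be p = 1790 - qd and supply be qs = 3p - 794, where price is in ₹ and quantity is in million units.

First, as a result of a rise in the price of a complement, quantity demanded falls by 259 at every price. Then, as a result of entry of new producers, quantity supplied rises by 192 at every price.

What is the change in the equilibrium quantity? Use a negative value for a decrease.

-146.25

Before the shock: 1790 - p = 3p - 794 ⇒ 2584 = 4p ⇒ p = 646, q = 1144.
The shock moves the curves to qd = 1531 - p and qs = 3p - 602.
Clearing the new market: 1531 - p = 3p - 602, so p = 533.25 and q = 997.75.
Δq = 997.75 − 1144 = -146.25.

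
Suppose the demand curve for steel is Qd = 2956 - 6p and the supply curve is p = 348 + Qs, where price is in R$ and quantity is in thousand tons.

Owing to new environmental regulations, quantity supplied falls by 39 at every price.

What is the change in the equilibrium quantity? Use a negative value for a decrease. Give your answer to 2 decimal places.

Initially, 2956 - 6p = p - 348, so 3304 = 7p and p = 472, Q = 124.
After the shift, demand is Qd = 2956 - 6p and supply is Qs = p - 387.
Clearing the new market: 2956 - 6p = p - 387, so p = 3343/7 ≈ 477.5714 and Q = 634/7 ≈ 90.5714.
ΔQ = 90.5714 − 124 = -33.43.

-33.43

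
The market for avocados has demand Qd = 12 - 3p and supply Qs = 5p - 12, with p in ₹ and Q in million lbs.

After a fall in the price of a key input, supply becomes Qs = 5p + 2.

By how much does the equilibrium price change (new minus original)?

-1.75

Solve the original market: 12 - 3p = 5p - 12, hence p = 3 and Q = 3.
With the change applied: demand Qd = 12 - 3p, supply Qs = 5p + 2.
Setting them equal: 12 - 3p = 5p + 2 → 10 = 8p, so p = 1.25 and Q = 8.25.
Δp = 1.25 − 3 = -1.75.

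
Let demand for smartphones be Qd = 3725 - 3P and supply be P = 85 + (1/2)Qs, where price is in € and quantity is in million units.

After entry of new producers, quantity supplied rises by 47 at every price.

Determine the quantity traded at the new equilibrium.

Original equilibrium: 3725 - 3P = 2P - 170 gives 3895 = 5P, so P = 779 and Q = 1388.
After the shift, demand is Qd = 3725 - 3P and supply is Qs = 2P - 123.
Setting them equal: 3725 - 3P = 2P - 123 → 3848 = 5P, so P = 769.6 and Q = 1416.2.

1416.2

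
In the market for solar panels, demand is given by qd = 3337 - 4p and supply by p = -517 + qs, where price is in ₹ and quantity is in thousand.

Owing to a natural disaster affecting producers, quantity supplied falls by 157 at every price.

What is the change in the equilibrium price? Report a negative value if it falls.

Original equilibrium: 3337 - 4p = p + 517 gives 2820 = 5p, so p = 564 and q = 1081.
The new curves are qd = 3337 - 4p (demand) and qs = p + 360 (supply).
Setting them equal: 3337 - 4p = p + 360 → 2977 = 5p, so p = 595.4 and q = 955.4.
Δp = 595.4 − 564 = +31.4.

+31.4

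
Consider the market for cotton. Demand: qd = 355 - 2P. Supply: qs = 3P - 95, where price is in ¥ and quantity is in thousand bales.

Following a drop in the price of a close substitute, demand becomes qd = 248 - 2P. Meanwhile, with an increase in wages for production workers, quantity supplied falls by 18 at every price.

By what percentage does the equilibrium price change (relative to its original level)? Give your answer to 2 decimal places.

-19.78

Solve the original market: 355 - 2P = 3P - 95, hence P = 90 and q = 175.
After the shift, demand is qd = 248 - 2P and supply is qs = 3P - 113.
Setting them equal: 248 - 2P = 3P - 113 → 361 = 5P, so P = 72.2 and q = 103.6.
%ΔP = (72.2 − 90) / 90 × 100 = -19.78%.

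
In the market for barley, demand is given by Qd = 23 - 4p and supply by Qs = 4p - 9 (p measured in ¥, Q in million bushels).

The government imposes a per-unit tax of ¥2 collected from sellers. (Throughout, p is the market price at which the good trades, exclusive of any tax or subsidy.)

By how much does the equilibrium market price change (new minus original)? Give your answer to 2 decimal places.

+1.00

Solve the original market: 23 - 4p = 4p - 9, hence p = 4 and Q = 7.
Since sellers keep the price net of the tax, the effective supply curve becomes Qs = 4p - 17.
New equilibrium: 23 - 4p = 4p - 17 ⇒ 40 = 8p ⇒ p = 5, Q = 3.
Δp = 5 − 4 = +1.00.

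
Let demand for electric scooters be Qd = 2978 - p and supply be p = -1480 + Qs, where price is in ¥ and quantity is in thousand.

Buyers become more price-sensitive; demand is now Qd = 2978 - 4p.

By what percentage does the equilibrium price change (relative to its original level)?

-60

Original equilibrium: 2978 - p = p + 1480 gives 1498 = 2p, so p = 749 and Q = 2229.
The new curves are Qd = 2978 - 4p (demand) and Qs = p + 1480 (supply).
Setting them equal: 2978 - 4p = p + 1480 → 1498 = 5p, so p = 299.6 and Q = 1779.6.
%Δp = (299.6 − 749) / 749 × 100 = -60%.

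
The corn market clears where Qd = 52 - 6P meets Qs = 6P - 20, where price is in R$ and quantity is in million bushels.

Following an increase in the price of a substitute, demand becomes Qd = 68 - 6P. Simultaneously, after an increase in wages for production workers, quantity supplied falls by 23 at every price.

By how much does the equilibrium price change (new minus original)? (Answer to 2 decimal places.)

+3.25

Initially, 52 - 6P = 6P - 20, so 72 = 12P and P = 6, Q = 16.
With the change applied: demand Qd = 68 - 6P, supply Qs = 6P - 43.
Equate the new curves: 68 - 6P = 6P - 43, giving 111 = 12P, P = 9.25, Q = 12.5.
ΔP = 9.25 − 6 = +3.25.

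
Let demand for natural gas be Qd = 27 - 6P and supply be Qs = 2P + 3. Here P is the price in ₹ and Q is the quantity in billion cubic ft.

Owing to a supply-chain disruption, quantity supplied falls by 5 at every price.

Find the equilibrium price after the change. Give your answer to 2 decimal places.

Before the shock: 27 - 6P = 2P + 3 ⇒ 24 = 8P ⇒ P = 3, Q = 9.
The shock moves the curves to Qd = 27 - 6P and Qs = 2P - 2.
Equate the new curves: 27 - 6P = 2P - 2, giving 29 = 8P, P = 3.625, Q = 5.25.

3.63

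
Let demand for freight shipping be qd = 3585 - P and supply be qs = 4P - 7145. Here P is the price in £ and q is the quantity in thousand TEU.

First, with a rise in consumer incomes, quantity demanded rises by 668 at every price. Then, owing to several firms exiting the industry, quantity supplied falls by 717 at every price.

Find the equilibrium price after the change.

2423

Solve the original market: 3585 - P = 4P - 7145, hence P = 2146 and q = 1439.
With the change applied: demand qd = 4253 - P, supply qs = 4P - 7862.
Setting them equal: 4253 - P = 4P - 7862 → 12115 = 5P, so P = 2423 and q = 1830.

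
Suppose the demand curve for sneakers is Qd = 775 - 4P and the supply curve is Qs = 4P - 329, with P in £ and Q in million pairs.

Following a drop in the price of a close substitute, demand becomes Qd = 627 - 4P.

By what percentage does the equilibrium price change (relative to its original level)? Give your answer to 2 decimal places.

Original equilibrium: 775 - 4P = 4P - 329 gives 1104 = 8P, so P = 138 and Q = 223.
The shock moves the curves to Qd = 627 - 4P and Qs = 4P - 329.
New equilibrium: 627 - 4P = 4P - 329 ⇒ 956 = 8P ⇒ P = 119.5, Q = 149.
%ΔP = (119.5 − 138) / 138 × 100 = -13.41%.

-13.41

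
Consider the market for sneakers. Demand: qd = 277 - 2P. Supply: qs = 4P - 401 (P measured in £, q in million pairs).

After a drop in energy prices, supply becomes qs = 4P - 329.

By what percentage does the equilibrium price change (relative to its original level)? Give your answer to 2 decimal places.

-10.62

Original equilibrium: 277 - 2P = 4P - 401 gives 678 = 6P, so P = 113 and q = 51.
With the change applied: demand qd = 277 - 2P, supply qs = 4P - 329.
New equilibrium: 277 - 2P = 4P - 329 ⇒ 606 = 6P ⇒ P = 101, q = 75.
%ΔP = (101 − 113) / 113 × 100 = -10.62%.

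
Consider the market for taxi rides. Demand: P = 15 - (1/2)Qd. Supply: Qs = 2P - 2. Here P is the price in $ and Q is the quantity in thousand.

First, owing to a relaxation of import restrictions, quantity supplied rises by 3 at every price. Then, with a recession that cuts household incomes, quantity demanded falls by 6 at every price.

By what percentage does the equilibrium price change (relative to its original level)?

-28.125

Original equilibrium: 30 - 2P = 2P - 2 gives 32 = 4P, so P = 8 and Q = 14.
With the change applied: demand Qd = 24 - 2P, supply Qs = 2P + 1.
Setting them equal: 24 - 2P = 2P + 1 → 23 = 4P, so P = 5.75 and Q = 12.5.
%ΔP = (5.75 − 8) / 8 × 100 = -28.125%.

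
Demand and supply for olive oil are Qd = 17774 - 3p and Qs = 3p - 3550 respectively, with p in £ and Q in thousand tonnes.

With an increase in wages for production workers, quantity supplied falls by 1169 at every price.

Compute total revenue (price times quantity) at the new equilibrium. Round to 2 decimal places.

24470509.58

Original equilibrium: 17774 - 3p = 3p - 3550 gives 21324 = 6p, so p = 3554 and Q = 7112.
After the shift, demand is Qd = 17774 - 3p and supply is Qs = 3p - 4719.
Clearing the new market: 17774 - 3p = 3p - 4719, so p = 22493/6 ≈ 3748.8333 and Q = 6527.5.
New expenditure = 3748.8333 × 6527.5 = 24470509.58.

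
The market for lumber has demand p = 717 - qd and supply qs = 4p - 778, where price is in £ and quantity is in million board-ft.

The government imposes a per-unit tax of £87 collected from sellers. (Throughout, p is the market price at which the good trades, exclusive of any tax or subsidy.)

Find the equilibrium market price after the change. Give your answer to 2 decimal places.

Initially, 717 - p = 4p - 778, so 1495 = 5p and p = 299, q = 418.
Since sellers keep the price net of the tax, the effective supply curve becomes qs = 4p - 1126.
New equilibrium: 717 - p = 4p - 1126 ⇒ 1843 = 5p ⇒ p = 368.6, q = 348.4.

368.60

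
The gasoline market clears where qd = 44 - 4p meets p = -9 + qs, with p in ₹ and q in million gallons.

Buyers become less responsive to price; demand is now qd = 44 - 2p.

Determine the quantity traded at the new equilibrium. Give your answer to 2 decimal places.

Before the shock: 44 - 4p = p + 9 ⇒ 35 = 5p ⇒ p = 7, q = 16.
The shock moves the curves to qd = 44 - 2p and qs = p + 9.
Equate the new curves: 44 - 2p = p + 9, giving 35 = 3p, p = 35/3 ≈ 11.6667, q = 62/3 ≈ 20.6667.

20.67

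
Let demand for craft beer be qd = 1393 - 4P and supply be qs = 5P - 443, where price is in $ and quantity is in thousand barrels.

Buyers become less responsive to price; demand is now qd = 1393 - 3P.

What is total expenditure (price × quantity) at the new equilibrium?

161682.75

Solve the original market: 1393 - 4P = 5P - 443, hence P = 204 and q = 577.
After the shift, demand is qd = 1393 - 3P and supply is qs = 5P - 443.
Equate the new curves: 1393 - 3P = 5P - 443, giving 1836 = 8P, P = 229.5, q = 704.5.
New expenditure = 229.5 × 704.5 = 161682.75.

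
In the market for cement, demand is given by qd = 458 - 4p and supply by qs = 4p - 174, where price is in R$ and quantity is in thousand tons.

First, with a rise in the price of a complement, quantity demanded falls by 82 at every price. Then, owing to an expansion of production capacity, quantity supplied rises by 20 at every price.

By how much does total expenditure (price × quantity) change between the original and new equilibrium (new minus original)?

-3864.25

Before the shock: 458 - 4p = 4p - 174 ⇒ 632 = 8p ⇒ p = 79, q = 142.
With the change applied: demand qd = 376 - 4p, supply qs = 4p - 154.
Clearing the new market: 376 - 4p = 4p - 154, so p = 66.25 and q = 111.
Expenditure moves from 79×142 = 11218 to 66.25×111 = 7353.75; change = -3864.25.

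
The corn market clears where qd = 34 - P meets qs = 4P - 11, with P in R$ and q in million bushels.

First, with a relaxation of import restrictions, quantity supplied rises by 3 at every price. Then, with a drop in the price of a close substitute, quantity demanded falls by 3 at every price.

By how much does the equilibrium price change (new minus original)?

Initially, 34 - P = 4P - 11, so 45 = 5P and P = 9, q = 25.
The shock moves the curves to qd = 31 - P and qs = 4P - 8.
Clearing the new market: 31 - P = 4P - 8, so P = 7.8 and q = 23.2.
ΔP = 7.8 − 9 = -1.2.

-1.2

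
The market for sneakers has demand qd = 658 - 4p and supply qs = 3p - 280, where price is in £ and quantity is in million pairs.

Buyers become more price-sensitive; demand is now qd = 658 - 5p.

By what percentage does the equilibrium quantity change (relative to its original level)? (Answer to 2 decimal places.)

Initially, 658 - 4p = 3p - 280, so 938 = 7p and p = 134, q = 122.
The new curves are qd = 658 - 5p (demand) and qs = 3p - 280 (supply).
Equate the new curves: 658 - 5p = 3p - 280, giving 938 = 8p, p = 117.25, q = 71.75.
%Δq = (71.75 − 122) / 122 × 100 = -41.19%.

-41.19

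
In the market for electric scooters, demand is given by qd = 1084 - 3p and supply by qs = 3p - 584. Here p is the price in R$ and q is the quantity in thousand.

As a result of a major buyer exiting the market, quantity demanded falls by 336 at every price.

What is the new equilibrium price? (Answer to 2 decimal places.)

222.00

Initially, 1084 - 3p = 3p - 584, so 1668 = 6p and p = 278, q = 250.
With the change applied: demand qd = 748 - 3p, supply qs = 3p - 584.
Setting them equal: 748 - 3p = 3p - 584 → 1332 = 6p, so p = 222 and q = 82.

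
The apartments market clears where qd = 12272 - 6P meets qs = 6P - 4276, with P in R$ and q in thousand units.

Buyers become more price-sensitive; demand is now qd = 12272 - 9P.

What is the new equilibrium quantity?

Before the shock: 12272 - 6P = 6P - 4276 ⇒ 16548 = 12P ⇒ P = 1379, q = 3998.
The shock moves the curves to qd = 12272 - 9P and qs = 6P - 4276.
Equate the new curves: 12272 - 9P = 6P - 4276, giving 16548 = 15P, P = 1103.2, q = 2343.2.

2343.2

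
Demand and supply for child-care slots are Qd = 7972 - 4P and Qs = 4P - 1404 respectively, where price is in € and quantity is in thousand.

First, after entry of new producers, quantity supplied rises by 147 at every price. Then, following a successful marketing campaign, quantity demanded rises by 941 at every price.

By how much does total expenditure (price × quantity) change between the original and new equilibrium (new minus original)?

Before the shock: 7972 - 4P = 4P - 1404 ⇒ 9376 = 8P ⇒ P = 1172, Q = 3284.
With the change applied: demand Qd = 8913 - 4P, supply Qs = 4P - 1257.
New equilibrium: 8913 - 4P = 4P - 1257 ⇒ 10170 = 8P ⇒ P = 1271.25, Q = 3828.
Expenditure moves from 1172×3284 = 3848848 to 1271.25×3828 = 4866345; change = +1017497.

+1017497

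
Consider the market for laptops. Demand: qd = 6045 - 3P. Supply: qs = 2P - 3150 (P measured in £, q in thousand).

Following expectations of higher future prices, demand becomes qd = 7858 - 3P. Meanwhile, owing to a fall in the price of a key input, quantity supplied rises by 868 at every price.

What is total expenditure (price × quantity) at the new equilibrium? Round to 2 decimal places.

3597672.00

Before the shock: 6045 - 3P = 2P - 3150 ⇒ 9195 = 5P ⇒ P = 1839, q = 528.
The shock moves the curves to qd = 7858 - 3P and qs = 2P - 2282.
Clearing the new market: 7858 - 3P = 2P - 2282, so P = 2028 and q = 1774.
New expenditure = 2028 × 1774 = 3597672.00.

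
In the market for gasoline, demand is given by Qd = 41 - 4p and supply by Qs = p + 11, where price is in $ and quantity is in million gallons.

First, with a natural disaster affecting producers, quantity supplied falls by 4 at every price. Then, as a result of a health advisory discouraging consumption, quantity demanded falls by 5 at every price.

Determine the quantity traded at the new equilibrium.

Solve the original market: 41 - 4p = p + 11, hence p = 6 and Q = 17.
After the shift, demand is Qd = 36 - 4p and supply is Qs = p + 7.
Setting them equal: 36 - 4p = p + 7 → 29 = 5p, so p = 5.8 and Q = 12.8.

12.8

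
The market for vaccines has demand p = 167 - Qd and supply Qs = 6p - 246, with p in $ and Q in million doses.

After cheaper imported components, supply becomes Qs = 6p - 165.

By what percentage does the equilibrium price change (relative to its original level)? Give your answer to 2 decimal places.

-19.61

Before the shock: 167 - p = 6p - 246 ⇒ 413 = 7p ⇒ p = 59, Q = 108.
The shock moves the curves to Qd = 167 - p and Qs = 6p - 165.
Equate the new curves: 167 - p = 6p - 165, giving 332 = 7p, p = 332/7 ≈ 47.4286, Q = 837/7 ≈ 119.5714.
%Δp = (47.4286 − 59) / 59 × 100 = -19.61%.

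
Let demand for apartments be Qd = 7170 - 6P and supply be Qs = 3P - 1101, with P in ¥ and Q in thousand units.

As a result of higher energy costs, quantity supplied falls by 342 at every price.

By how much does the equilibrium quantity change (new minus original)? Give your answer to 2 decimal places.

Solve the original market: 7170 - 6P = 3P - 1101, hence P = 919 and Q = 1656.
The new curves are Qd = 7170 - 6P (demand) and Qs = 3P - 1443 (supply).
New equilibrium: 7170 - 6P = 3P - 1443 ⇒ 8613 = 9P ⇒ P = 957, Q = 1428.
ΔQ = 1428 − 1656 = -228.00.

-228.00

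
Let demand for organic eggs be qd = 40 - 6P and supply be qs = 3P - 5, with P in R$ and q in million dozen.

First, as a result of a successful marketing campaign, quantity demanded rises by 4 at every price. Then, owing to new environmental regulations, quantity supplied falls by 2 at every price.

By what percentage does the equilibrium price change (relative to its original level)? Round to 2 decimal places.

Before the shock: 40 - 6P = 3P - 5 ⇒ 45 = 9P ⇒ P = 5, q = 10.
The shock moves the curves to qd = 44 - 6P and qs = 3P - 7.
Setting them equal: 44 - 6P = 3P - 7 → 51 = 9P, so P = 17/3 ≈ 5.6667 and q = 10.
%ΔP = (5.6667 − 5) / 5 × 100 = +13.33%.

+13.33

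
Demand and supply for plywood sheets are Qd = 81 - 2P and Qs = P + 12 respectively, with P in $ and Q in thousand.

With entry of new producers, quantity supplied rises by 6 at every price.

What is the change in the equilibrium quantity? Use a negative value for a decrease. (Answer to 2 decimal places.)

+4.00

Original equilibrium: 81 - 2P = P + 12 gives 69 = 3P, so P = 23 and Q = 35.
The new curves are Qd = 81 - 2P (demand) and Qs = P + 18 (supply).
Equate the new curves: 81 - 2P = P + 18, giving 63 = 3P, P = 21, Q = 39.
ΔQ = 39 − 35 = +4.00.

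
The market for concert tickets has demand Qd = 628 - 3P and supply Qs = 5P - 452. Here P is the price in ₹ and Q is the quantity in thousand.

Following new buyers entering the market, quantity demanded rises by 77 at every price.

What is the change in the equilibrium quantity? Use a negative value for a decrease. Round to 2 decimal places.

+48.13

Before the shock: 628 - 3P = 5P - 452 ⇒ 1080 = 8P ⇒ P = 135, Q = 223.
After the shift, demand is Qd = 705 - 3P and supply is Qs = 5P - 452.
Clearing the new market: 705 - 3P = 5P - 452, so P = 144.625 and Q = 271.125.
ΔQ = 271.125 − 223 = +48.13.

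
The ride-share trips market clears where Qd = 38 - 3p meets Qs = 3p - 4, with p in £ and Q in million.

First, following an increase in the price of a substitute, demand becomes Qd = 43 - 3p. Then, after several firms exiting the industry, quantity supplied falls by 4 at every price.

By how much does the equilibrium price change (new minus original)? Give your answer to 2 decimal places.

+1.50

Initially, 38 - 3p = 3p - 4, so 42 = 6p and p = 7, Q = 17.
After the shift, demand is Qd = 43 - 3p and supply is Qs = 3p - 8.
Equate the new curves: 43 - 3p = 3p - 8, giving 51 = 6p, p = 8.5, Q = 17.5.
Δp = 8.5 − 7 = +1.50.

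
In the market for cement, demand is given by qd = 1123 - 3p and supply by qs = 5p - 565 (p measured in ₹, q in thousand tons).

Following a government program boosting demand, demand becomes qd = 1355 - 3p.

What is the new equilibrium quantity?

Solve the original market: 1123 - 3p = 5p - 565, hence p = 211 and q = 490.
The shock moves the curves to qd = 1355 - 3p and qs = 5p - 565.
Setting them equal: 1355 - 3p = 5p - 565 → 1920 = 8p, so p = 240 and q = 635.

635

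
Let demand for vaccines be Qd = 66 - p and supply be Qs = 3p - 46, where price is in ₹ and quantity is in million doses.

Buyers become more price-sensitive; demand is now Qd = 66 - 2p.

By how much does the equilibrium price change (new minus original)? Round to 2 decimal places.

-5.60

Original equilibrium: 66 - p = 3p - 46 gives 112 = 4p, so p = 28 and Q = 38.
After the shift, demand is Qd = 66 - 2p and supply is Qs = 3p - 46.
Clearing the new market: 66 - 2p = 3p - 46, so p = 22.4 and Q = 21.2.
Δp = 22.4 − 28 = -5.60.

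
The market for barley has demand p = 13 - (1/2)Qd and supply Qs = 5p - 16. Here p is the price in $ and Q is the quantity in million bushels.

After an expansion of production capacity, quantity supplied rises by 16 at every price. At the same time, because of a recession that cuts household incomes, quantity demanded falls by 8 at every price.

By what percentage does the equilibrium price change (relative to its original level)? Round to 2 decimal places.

-57.14

Initially, 26 - 2p = 5p - 16, so 42 = 7p and p = 6, Q = 14.
The new curves are Qd = 18 - 2p (demand) and Qs = 5p (supply).
New equilibrium: 18 - 2p = 5p ⇒ 18 = 7p ⇒ p = 18/7 ≈ 2.5714, Q = 90/7 ≈ 12.8571.
%Δp = (2.5714 − 6) / 6 × 100 = -57.14%.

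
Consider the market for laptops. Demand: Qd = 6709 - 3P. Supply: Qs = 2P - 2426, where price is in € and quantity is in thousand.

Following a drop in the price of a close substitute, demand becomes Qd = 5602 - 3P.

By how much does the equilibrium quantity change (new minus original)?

Solve the original market: 6709 - 3P = 2P - 2426, hence P = 1827 and Q = 1228.
After the shift, demand is Qd = 5602 - 3P and supply is Qs = 2P - 2426.
Equate the new curves: 5602 - 3P = 2P - 2426, giving 8028 = 5P, P = 1605.6, Q = 785.2.
ΔQ = 785.2 − 1228 = -442.8.

-442.8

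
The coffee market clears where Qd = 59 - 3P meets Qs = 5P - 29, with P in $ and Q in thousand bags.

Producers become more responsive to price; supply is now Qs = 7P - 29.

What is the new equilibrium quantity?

32.6

Before the shock: 59 - 3P = 5P - 29 ⇒ 88 = 8P ⇒ P = 11, Q = 26.
With the change applied: demand Qd = 59 - 3P, supply Qs = 7P - 29.
Equate the new curves: 59 - 3P = 7P - 29, giving 88 = 10P, P = 8.8, Q = 32.6.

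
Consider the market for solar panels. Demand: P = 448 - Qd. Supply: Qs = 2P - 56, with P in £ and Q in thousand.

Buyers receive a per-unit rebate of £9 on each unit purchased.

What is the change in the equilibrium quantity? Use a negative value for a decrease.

Original equilibrium: 448 - P = 2P - 56 gives 504 = 3P, so P = 168 and Q = 280.
Since buyers' out-of-pocket price is the market price minus the rebate, the effective demand curve becomes Qd = 457 - P.
Clearing the new market: 457 - P = 2P - 56, so P = 171 and Q = 286.
ΔQ = 286 − 280 = +6.

+6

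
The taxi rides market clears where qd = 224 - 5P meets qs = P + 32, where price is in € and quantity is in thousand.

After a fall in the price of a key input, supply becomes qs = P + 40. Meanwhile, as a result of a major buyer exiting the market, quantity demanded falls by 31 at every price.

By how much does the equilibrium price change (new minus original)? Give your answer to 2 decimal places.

-6.50

Initially, 224 - 5P = P + 32, so 192 = 6P and P = 32, q = 64.
With the change applied: demand qd = 193 - 5P, supply qs = P + 40.
Clearing the new market: 193 - 5P = P + 40, so P = 25.5 and q = 65.5.
ΔP = 25.5 − 32 = -6.50.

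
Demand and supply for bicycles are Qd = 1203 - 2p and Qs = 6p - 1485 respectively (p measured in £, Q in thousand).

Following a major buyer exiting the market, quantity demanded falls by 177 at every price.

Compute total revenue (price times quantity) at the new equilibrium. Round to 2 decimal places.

Initially, 1203 - 2p = 6p - 1485, so 2688 = 8p and p = 336, Q = 531.
The new curves are Qd = 1026 - 2p (demand) and Qs = 6p - 1485 (supply).
New equilibrium: 1026 - 2p = 6p - 1485 ⇒ 2511 = 8p ⇒ p = 313.875, Q = 398.25.
New expenditure = 313.875 × 398.25 = 125000.72.

125000.72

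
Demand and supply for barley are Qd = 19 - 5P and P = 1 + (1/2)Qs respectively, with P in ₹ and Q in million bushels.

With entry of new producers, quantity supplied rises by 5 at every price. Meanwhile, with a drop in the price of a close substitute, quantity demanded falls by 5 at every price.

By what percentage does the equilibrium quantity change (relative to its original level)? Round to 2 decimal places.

+53.57

Original equilibrium: 19 - 5P = 2P - 2 gives 21 = 7P, so P = 3 and Q = 4.
After the shift, demand is Qd = 14 - 5P and supply is Qs = 2P + 3.
Setting them equal: 14 - 5P = 2P + 3 → 11 = 7P, so P = 11/7 ≈ 1.5714 and Q = 43/7 ≈ 6.1429.
%ΔQ = (6.1429 − 4) / 4 × 100 = +53.57%.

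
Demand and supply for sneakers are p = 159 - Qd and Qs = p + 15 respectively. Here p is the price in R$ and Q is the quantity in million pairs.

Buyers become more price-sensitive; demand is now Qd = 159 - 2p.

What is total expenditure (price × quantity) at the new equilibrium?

3024

Solve the original market: 159 - p = p + 15, hence p = 72 and Q = 87.
After the shift, demand is Qd = 159 - 2p and supply is Qs = p + 15.
Clearing the new market: 159 - 2p = p + 15, so p = 48 and Q = 63.
New expenditure = 48 × 63 = 3024.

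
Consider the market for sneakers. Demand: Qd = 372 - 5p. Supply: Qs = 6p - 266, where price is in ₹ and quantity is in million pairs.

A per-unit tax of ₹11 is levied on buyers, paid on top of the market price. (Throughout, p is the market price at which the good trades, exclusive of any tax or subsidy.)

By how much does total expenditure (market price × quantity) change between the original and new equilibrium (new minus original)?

Initially, 372 - 5p = 6p - 266, so 638 = 11p and p = 58, Q = 82.
Since buyers pay the price plus the tax, the effective demand curve becomes Qd = 317 - 5p.
Clearing the new market: 317 - 5p = 6p - 266, so p = 53 and Q = 52.
Expenditure moves from 58×82 = 4756 to 53×52 = 2756; change = -2000.

-2000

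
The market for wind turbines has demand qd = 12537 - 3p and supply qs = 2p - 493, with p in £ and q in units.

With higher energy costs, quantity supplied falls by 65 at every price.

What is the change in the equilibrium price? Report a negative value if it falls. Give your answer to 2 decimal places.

+13.00

Initially, 12537 - 3p = 2p - 493, so 13030 = 5p and p = 2606, q = 4719.
The new curves are qd = 12537 - 3p (demand) and qs = 2p - 558 (supply).
Clearing the new market: 12537 - 3p = 2p - 558, so p = 2619 and q = 4680.
Δp = 2619 − 2606 = +13.00.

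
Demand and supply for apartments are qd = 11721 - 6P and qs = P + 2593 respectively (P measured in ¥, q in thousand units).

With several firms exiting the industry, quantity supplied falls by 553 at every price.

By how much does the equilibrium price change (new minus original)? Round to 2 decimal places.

Solve the original market: 11721 - 6P = P + 2593, hence P = 1304 and q = 3897.
The shock moves the curves to qd = 11721 - 6P and qs = P + 2040.
Equate the new curves: 11721 - 6P = P + 2040, giving 9681 = 7P, P = 1383, q = 3423.
ΔP = 1383 − 1304 = +79.00.

+79.00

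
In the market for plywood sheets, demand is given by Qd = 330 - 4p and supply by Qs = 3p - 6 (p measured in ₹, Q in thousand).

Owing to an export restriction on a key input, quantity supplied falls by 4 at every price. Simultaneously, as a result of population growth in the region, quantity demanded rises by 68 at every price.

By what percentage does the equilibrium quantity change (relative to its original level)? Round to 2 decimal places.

+19.46

Solve the original market: 330 - 4p = 3p - 6, hence p = 48 and Q = 138.
After the shift, demand is Qd = 398 - 4p and supply is Qs = 3p - 10.
Equate the new curves: 398 - 4p = 3p - 10, giving 408 = 7p, p = 408/7 ≈ 58.2857, Q = 1154/7 ≈ 164.8571.
%ΔQ = (164.8571 − 138) / 138 × 100 = +19.46%.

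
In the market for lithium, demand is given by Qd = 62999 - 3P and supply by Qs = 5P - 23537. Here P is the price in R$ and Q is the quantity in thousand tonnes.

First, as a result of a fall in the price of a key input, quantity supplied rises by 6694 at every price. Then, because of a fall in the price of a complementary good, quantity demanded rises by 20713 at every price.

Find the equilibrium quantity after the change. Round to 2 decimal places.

46003.88

Before the shock: 62999 - 3P = 5P - 23537 ⇒ 86536 = 8P ⇒ P = 10817, Q = 30548.
The shock moves the curves to Qd = 83712 - 3P and Qs = 5P - 16843.
Clearing the new market: 83712 - 3P = 5P - 16843, so P = 12569.375 and Q = 46003.875.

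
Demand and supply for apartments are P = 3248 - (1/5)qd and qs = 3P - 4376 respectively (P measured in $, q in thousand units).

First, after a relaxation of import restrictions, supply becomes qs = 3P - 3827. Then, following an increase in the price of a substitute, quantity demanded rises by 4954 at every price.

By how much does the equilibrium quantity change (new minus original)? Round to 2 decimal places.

Original equilibrium: 16240 - 5P = 3P - 4376 gives 20616 = 8P, so P = 2577 and q = 3355.
After the shift, demand is qd = 21194 - 5P and supply is qs = 3P - 3827.
New equilibrium: 21194 - 5P = 3P - 3827 ⇒ 25021 = 8P ⇒ P = 3127.625, q = 5555.875.
Δq = 5555.875 − 3355 = +2200.88.

+2200.88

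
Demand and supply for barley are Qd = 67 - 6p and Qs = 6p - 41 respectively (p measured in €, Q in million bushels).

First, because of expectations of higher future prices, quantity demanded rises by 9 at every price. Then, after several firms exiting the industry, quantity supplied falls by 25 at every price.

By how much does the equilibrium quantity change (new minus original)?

-8

Initially, 67 - 6p = 6p - 41, so 108 = 12p and p = 9, Q = 13.
With the change applied: demand Qd = 76 - 6p, supply Qs = 6p - 66.
Clearing the new market: 76 - 6p = 6p - 66, so p = 71/6 ≈ 11.8333 and Q = 5.
ΔQ = 5 − 13 = -8.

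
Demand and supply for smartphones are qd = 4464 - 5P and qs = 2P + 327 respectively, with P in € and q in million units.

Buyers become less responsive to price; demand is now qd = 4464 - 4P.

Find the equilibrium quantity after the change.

Before the shock: 4464 - 5P = 2P + 327 ⇒ 4137 = 7P ⇒ P = 591, q = 1509.
The new curves are qd = 4464 - 4P (demand) and qs = 2P + 327 (supply).
New equilibrium: 4464 - 4P = 2P + 327 ⇒ 4137 = 6P ⇒ P = 689.5, q = 1706.

1706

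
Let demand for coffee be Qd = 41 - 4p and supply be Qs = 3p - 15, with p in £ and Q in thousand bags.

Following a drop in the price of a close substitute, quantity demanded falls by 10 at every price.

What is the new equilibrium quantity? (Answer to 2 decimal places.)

4.71

Before the shock: 41 - 4p = 3p - 15 ⇒ 56 = 7p ⇒ p = 8, Q = 9.
After the shift, demand is Qd = 31 - 4p and supply is Qs = 3p - 15.
Clearing the new market: 31 - 4p = 3p - 15, so p = 46/7 ≈ 6.5714 and Q = 33/7 ≈ 4.7143.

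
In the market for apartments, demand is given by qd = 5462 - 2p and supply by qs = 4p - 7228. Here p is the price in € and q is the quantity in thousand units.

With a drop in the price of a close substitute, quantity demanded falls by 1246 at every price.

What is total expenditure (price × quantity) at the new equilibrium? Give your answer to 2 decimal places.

765476.44

Original equilibrium: 5462 - 2p = 4p - 7228 gives 12690 = 6p, so p = 2115 and q = 1232.
The shock moves the curves to qd = 4216 - 2p and qs = 4p - 7228.
New equilibrium: 4216 - 2p = 4p - 7228 ⇒ 11444 = 6p ⇒ p = 5722/3 ≈ 1907.3333, q = 1204/3 ≈ 401.3333.
New expenditure = 1907.3333 × 401.3333 = 765476.44.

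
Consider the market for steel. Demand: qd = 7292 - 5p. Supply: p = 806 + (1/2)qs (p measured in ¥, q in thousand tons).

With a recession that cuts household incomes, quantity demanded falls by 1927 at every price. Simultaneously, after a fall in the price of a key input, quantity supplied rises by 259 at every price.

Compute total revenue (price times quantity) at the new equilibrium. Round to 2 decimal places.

Original equilibrium: 7292 - 5p = 2p - 1612 gives 8904 = 7p, so p = 1272 and q = 932.
The new curves are qd = 5365 - 5p (demand) and qs = 2p - 1353 (supply).
Equate the new curves: 5365 - 5p = 2p - 1353, giving 6718 = 7p, p = 6718/7 ≈ 959.7143, q = 3965/7 ≈ 566.4286.
New expenditure = 959.7143 × 566.4286 = 543609.59.

543609.59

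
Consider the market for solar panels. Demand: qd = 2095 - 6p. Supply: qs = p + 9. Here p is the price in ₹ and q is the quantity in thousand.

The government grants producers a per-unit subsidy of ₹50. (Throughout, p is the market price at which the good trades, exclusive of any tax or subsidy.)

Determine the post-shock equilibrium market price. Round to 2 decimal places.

Solve the original market: 2095 - 6p = p + 9, hence p = 298 and q = 307.
Since sellers receive the price plus the subsidy, the effective supply curve becomes qs = p + 59.
Setting them equal: 2095 - 6p = p + 59 → 2036 = 7p, so p = 2036/7 ≈ 290.8571 and q = 2449/7 ≈ 349.8571.

290.86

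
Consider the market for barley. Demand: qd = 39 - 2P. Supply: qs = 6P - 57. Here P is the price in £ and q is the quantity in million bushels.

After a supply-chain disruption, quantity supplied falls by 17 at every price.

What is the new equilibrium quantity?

Original equilibrium: 39 - 2P = 6P - 57 gives 96 = 8P, so P = 12 and q = 15.
With the change applied: demand qd = 39 - 2P, supply qs = 6P - 74.
Setting them equal: 39 - 2P = 6P - 74 → 113 = 8P, so P = 14.125 and q = 10.75.

10.75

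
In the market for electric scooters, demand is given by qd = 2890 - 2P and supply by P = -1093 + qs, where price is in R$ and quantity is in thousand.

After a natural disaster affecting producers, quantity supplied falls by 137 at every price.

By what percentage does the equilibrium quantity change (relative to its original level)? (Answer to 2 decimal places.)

-5.40

Initially, 2890 - 2P = P + 1093, so 1797 = 3P and P = 599, q = 1692.
The new curves are qd = 2890 - 2P (demand) and qs = P + 956 (supply).
Equate the new curves: 2890 - 2P = P + 956, giving 1934 = 3P, P = 1934/3 ≈ 644.6667, q = 4802/3 ≈ 1600.6667.
%Δq = (1600.6667 − 1692) / 1692 × 100 = -5.40%.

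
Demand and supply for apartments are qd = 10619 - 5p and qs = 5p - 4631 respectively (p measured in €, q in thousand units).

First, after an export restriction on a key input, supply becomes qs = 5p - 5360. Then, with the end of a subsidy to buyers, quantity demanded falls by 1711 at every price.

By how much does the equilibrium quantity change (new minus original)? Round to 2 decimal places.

Before the shock: 10619 - 5p = 5p - 4631 ⇒ 15250 = 10p ⇒ p = 1525, q = 2994.
With the change applied: demand qd = 8908 - 5p, supply qs = 5p - 5360.
Equate the new curves: 8908 - 5p = 5p - 5360, giving 14268 = 10p, p = 1426.8, q = 1774.
Δq = 1774 − 2994 = -1220.00.

-1220.00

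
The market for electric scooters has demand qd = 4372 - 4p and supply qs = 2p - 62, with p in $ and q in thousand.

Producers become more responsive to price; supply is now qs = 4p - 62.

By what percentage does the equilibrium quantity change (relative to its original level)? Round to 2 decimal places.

Before the shock: 4372 - 4p = 2p - 62 ⇒ 4434 = 6p ⇒ p = 739, q = 1416.
With the change applied: demand qd = 4372 - 4p, supply qs = 4p - 62.
Setting them equal: 4372 - 4p = 4p - 62 → 4434 = 8p, so p = 554.25 and q = 2155.
%Δq = (2155 − 1416) / 1416 × 100 = +52.19%.

+52.19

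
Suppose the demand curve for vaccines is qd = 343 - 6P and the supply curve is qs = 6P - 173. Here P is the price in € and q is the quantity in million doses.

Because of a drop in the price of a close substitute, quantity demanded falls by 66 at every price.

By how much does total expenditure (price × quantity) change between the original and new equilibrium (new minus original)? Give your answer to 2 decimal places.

Original equilibrium: 343 - 6P = 6P - 173 gives 516 = 12P, so P = 43 and q = 85.
After the shift, demand is qd = 277 - 6P and supply is qs = 6P - 173.
Equate the new curves: 277 - 6P = 6P - 173, giving 450 = 12P, P = 37.5, q = 52.
Expenditure moves from 43×85 = 3655 to 37.5×52 = 1950; change = -1705.00.

-1705.00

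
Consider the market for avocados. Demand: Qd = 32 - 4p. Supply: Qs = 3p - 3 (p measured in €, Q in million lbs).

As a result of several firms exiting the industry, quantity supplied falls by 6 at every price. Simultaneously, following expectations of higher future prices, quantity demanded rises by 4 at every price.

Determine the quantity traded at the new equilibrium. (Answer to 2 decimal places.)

Original equilibrium: 32 - 4p = 3p - 3 gives 35 = 7p, so p = 5 and Q = 12.
After the shift, demand is Qd = 36 - 4p and supply is Qs = 3p - 9.
Equate the new curves: 36 - 4p = 3p - 9, giving 45 = 7p, p = 45/7 ≈ 6.4286, Q = 72/7 ≈ 10.2857.

10.29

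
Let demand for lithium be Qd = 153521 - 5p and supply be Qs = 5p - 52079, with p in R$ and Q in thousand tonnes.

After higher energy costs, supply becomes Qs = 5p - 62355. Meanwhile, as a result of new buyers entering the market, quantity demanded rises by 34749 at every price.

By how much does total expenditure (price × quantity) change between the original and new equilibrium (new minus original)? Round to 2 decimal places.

Original equilibrium: 153521 - 5p = 5p - 52079 gives 205600 = 10p, so p = 20560 and Q = 50721.
After the shift, demand is Qd = 188270 - 5p and supply is Qs = 5p - 62355.
Setting them equal: 188270 - 5p = 5p - 62355 → 250625 = 10p, so p = 25062.5 and Q = 62957.5.
Expenditure moves from 20560×50721 = 1042823760 to 25062.5×62957.5 = 1577872343.75; change = +535048583.75.

+535048583.75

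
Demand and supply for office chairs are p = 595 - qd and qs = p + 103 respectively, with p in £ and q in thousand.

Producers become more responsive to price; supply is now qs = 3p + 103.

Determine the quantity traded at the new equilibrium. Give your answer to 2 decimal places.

Original equilibrium: 595 - p = p + 103 gives 492 = 2p, so p = 246 and q = 349.
The new curves are qd = 595 - p (demand) and qs = 3p + 103 (supply).
Setting them equal: 595 - p = 3p + 103 → 492 = 4p, so p = 123 and q = 472.

472.00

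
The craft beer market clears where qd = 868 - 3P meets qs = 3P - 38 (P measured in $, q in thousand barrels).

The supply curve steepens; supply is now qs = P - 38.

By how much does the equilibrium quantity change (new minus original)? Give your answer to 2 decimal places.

-226.50

Initially, 868 - 3P = 3P - 38, so 906 = 6P and P = 151, q = 415.
After the shift, demand is qd = 868 - 3P and supply is qs = P - 38.
Clearing the new market: 868 - 3P = P - 38, so P = 226.5 and q = 188.5.
Δq = 188.5 − 415 = -226.50.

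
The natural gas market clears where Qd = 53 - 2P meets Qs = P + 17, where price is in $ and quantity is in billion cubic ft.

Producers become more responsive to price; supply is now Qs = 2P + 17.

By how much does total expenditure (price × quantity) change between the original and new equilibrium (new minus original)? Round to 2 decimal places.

Original equilibrium: 53 - 2P = P + 17 gives 36 = 3P, so P = 12 and Q = 29.
After the shift, demand is Qd = 53 - 2P and supply is Qs = 2P + 17.
Setting them equal: 53 - 2P = 2P + 17 → 36 = 4P, so P = 9 and Q = 35.
Expenditure moves from 12×29 = 348 to 9×35 = 315; change = -33.00.

-33.00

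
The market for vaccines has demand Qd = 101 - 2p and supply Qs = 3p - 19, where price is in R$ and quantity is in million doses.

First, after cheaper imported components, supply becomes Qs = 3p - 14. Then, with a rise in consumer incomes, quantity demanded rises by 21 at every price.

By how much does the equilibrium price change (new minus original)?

+3.2

Solve the original market: 101 - 2p = 3p - 19, hence p = 24 and Q = 53.
The new curves are Qd = 122 - 2p (demand) and Qs = 3p - 14 (supply).
Setting them equal: 122 - 2p = 3p - 14 → 136 = 5p, so p = 27.2 and Q = 67.6.
Δp = 27.2 − 24 = +3.2.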